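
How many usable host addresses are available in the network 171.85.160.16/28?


Host bits = 32 - 28 = 4
Total addresses = 2^4 = 16
Usable = total - 2 (network and broadcast)
Usable hosts: 14


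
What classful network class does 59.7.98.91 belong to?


First octet: 59
Binary: 00111011
0xxxxxxx -> Class A (1-126)
Class A, default mask 255.0.0.0 (/8)


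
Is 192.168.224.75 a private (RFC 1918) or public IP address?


RFC 1918 private ranges:
  10.0.0.0/8 (10.0.0.0 - 10.255.255.255)
  172.16.0.0/12 (172.16.0.0 - 172.31.255.255)
  192.168.0.0/16 (192.168.0.0 - 192.168.255.255)
Private (in 192.168.0.0/16)


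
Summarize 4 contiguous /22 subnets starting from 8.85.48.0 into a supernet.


Original prefix: /22
Number of subnets: 4 = 2^2
New prefix = 22 - 2 = 20
Supernet: 8.85.48.0/20


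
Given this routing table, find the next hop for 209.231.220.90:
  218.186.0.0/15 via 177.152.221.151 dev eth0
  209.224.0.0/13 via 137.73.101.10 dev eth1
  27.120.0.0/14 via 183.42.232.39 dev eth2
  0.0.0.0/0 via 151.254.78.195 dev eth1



Longest prefix match for 209.231.220.90:
  /15 218.186.0.0: no
  /13 209.224.0.0: MATCH
  /14 27.120.0.0: no
  /0 0.0.0.0: MATCH
Selected: next-hop 137.73.101.10 via eth1 (matched /13)


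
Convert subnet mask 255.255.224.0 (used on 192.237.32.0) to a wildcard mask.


Subnet mask: 255.255.224.0
Wildcard = 255.255.255.255 - subnet mask
255 - 255 = 0
255 - 255 = 0
255 - 224 = 31
255 - 0 = 255
Wildcard: 0.0.31.255


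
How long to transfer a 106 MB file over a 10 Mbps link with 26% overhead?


Effective throughput = 10 * (1 - 26/100) = 7.4 Mbps
File size in Mb = 106 * 8 = 848 Mb
Time = 848 / 7.4
Time = 114.5946 seconds


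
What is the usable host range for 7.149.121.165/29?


Network: 7.149.121.160
Broadcast: 7.149.121.167
First usable = network + 1
Last usable = broadcast - 1
Range: 7.149.121.161 to 7.149.121.166


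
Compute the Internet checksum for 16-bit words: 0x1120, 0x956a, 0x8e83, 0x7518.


Sum all words (with carry folding):
+ 0x1120 = 0x1120
+ 0x956a = 0xa68a
+ 0x8e83 = 0x350e
+ 0x7518 = 0xaa26
One's complement: ~0xaa26
Checksum = 0x55d9


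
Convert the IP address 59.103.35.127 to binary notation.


59 = 00111011
103 = 01100111
35 = 00100011
127 = 01111111
Binary: 00111011.01100111.00100011.01111111


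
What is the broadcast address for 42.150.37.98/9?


Network: 42.128.0.0/9
Host bits = 23
Set all host bits to 1:
Broadcast: 42.255.255.255


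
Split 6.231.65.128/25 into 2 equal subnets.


New prefix = 25 + 1 = 26
Each subnet has 64 addresses
  6.231.65.128/26
  6.231.65.192/26
Subnets: 6.231.65.128/26, 6.231.65.192/26


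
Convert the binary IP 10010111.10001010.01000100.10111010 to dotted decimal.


10010111 = 151
10001010 = 138
01000100 = 68
10111010 = 186
IP: 151.138.68.186


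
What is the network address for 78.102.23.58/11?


IP:   01001110.01100110.00010111.00111010
Mask: 11111111.11100000.00000000.00000000
AND operation:
Net:  01001110.01100000.00000000.00000000
Network: 78.96.0.0/11


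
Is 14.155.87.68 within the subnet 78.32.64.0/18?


Subnet network: 78.32.64.0
Test IP AND mask: 14.155.64.0
No, 14.155.87.68 is not in 78.32.64.0/18


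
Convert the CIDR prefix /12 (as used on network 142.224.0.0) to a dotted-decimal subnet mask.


/12 means 12 network bits, 20 host bits
Binary: 11111111111100000000000000000000
Mask: 255.240.0.0


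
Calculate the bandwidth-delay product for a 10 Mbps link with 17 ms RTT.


BDP = bandwidth * RTT
= 10 Mbps * 17 ms
= 10 * 1e6 * 17 / 1000 bits
= 170000 bits
= 21250 bytes
= 20.752 KB
BDP = 170000 bits (21250 bytes)


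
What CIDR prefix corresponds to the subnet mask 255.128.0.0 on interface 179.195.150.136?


Binary: 11111111.10000000.00000000.00000000
Count leading 1s
Prefix: /9


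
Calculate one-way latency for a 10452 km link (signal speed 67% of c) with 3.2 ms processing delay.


Speed = 0.67 * 3e5 km/s = 201000 km/s
Propagation delay = 10452 / 201000 = 0.052 s = 52 ms
Processing delay = 3.2 ms
Total one-way latency = 55.2 ms


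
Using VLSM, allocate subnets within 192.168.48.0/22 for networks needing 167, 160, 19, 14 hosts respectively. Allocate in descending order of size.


167 hosts -> /24 (254 usable): 192.168.48.0/24
160 hosts -> /24 (254 usable): 192.168.49.0/24
19 hosts -> /27 (30 usable): 192.168.50.0/27
14 hosts -> /28 (14 usable): 192.168.50.32/28
Allocation: 192.168.48.0/24 (167 hosts, 254 usable); 192.168.49.0/24 (160 hosts, 254 usable); 192.168.50.0/27 (19 hosts, 30 usable); 192.168.50.32/28 (14 hosts, 14 usable)


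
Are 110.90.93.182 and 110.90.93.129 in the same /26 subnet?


Mask: 255.255.255.192
110.90.93.182 AND mask = 110.90.93.128
110.90.93.129 AND mask = 110.90.93.128
Yes, same subnet (110.90.93.128)


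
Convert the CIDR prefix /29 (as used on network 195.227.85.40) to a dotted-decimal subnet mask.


/29 means 29 network bits, 3 host bits
Binary: 11111111111111111111111111111000
Mask: 255.255.255.248


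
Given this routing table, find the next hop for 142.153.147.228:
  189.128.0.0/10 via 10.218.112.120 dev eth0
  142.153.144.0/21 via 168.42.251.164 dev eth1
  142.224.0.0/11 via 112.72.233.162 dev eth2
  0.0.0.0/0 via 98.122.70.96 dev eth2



Longest prefix match for 142.153.147.228:
  /10 189.128.0.0: no
  /21 142.153.144.0: MATCH
  /11 142.224.0.0: no
  /0 0.0.0.0: MATCH
Selected: next-hop 168.42.251.164 via eth1 (matched /21)


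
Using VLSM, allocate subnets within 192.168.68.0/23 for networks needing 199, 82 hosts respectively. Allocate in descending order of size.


199 hosts -> /24 (254 usable): 192.168.68.0/24
82 hosts -> /25 (126 usable): 192.168.69.0/25
Allocation: 192.168.68.0/24 (199 hosts, 254 usable); 192.168.69.0/25 (82 hosts, 126 usable)


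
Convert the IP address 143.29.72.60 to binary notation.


143 = 10001111
29 = 00011101
72 = 01001000
60 = 00111100
Binary: 10001111.00011101.01001000.00111100


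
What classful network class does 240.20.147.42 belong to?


First octet: 240
Binary: 11110000
1111xxxx -> Class E (240-255)
Class E (reserved), default mask N/A


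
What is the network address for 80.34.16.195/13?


IP:   01010000.00100010.00010000.11000011
Mask: 11111111.11111000.00000000.00000000
AND operation:
Net:  01010000.00100000.00000000.00000000
Network: 80.32.0.0/13


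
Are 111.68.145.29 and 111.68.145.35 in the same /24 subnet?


Mask: 255.255.255.0
111.68.145.29 AND mask = 111.68.145.0
111.68.145.35 AND mask = 111.68.145.0
Yes, same subnet (111.68.145.0)


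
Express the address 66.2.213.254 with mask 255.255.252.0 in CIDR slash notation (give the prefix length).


Binary: 11111111.11111111.11111100.00000000
Count leading 1s
Prefix: /22


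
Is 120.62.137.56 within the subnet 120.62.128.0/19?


Subnet network: 120.62.128.0
Test IP AND mask: 120.62.128.0
Yes, 120.62.137.56 is in 120.62.128.0/19


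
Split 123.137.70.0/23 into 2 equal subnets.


New prefix = 23 + 1 = 24
Each subnet has 256 addresses
  123.137.70.0/24
  123.137.71.0/24
Subnets: 123.137.70.0/24, 123.137.71.0/24


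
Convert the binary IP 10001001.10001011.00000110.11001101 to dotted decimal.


10001001 = 137
10001011 = 139
00000110 = 6
11001101 = 205
IP: 137.139.6.205


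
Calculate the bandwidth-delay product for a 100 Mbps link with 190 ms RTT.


BDP = bandwidth * RTT
= 100 Mbps * 190 ms
= 100 * 1e6 * 190 / 1000 bits
= 19000000 bits
= 2375000 bytes
= 2319.3359 KB
BDP = 19000000 bits (2375000 bytes)


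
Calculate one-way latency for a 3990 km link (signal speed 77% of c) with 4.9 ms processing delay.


Speed = 0.77 * 3e5 km/s = 231000 km/s
Propagation delay = 3990 / 231000 = 0.0173 s = 17.2727 ms
Processing delay = 4.9 ms
Total one-way latency = 22.1727 ms


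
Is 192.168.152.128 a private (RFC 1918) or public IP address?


RFC 1918 private ranges:
  10.0.0.0/8 (10.0.0.0 - 10.255.255.255)
  172.16.0.0/12 (172.16.0.0 - 172.31.255.255)
  192.168.0.0/16 (192.168.0.0 - 192.168.255.255)
Private (in 192.168.0.0/16)


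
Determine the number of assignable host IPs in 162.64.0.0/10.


Host bits = 32 - 10 = 22
Total addresses = 2^22 = 4194304
Usable = total - 2 (network and broadcast)
Usable hosts: 4194302


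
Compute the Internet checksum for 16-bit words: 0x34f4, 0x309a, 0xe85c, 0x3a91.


Sum all words (with carry folding):
+ 0x34f4 = 0x34f4
+ 0x309a = 0x658e
+ 0xe85c = 0x4deb
+ 0x3a91 = 0x887c
One's complement: ~0x887c
Checksum = 0x7783


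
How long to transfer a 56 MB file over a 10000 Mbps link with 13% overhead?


Effective throughput = 10000 * (1 - 13/100) = 8700 Mbps
File size in Mb = 56 * 8 = 448 Mb
Time = 448 / 8700
Time = 0.0515 seconds


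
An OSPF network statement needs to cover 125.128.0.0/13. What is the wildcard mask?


Subnet mask: 255.248.0.0
Wildcard = 255.255.255.255 - subnet mask
255 - 255 = 0
255 - 248 = 7
255 - 0 = 255
255 - 0 = 255
Wildcard: 0.7.255.255


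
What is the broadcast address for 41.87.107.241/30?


Network: 41.87.107.240/30
Host bits = 2
Set all host bits to 1:
Broadcast: 41.87.107.243


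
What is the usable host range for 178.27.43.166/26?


Network: 178.27.43.128
Broadcast: 178.27.43.191
First usable = network + 1
Last usable = broadcast - 1
Range: 178.27.43.129 to 178.27.43.190


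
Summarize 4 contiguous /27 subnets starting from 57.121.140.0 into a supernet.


Original prefix: /27
Number of subnets: 4 = 2^2
New prefix = 27 - 2 = 25
Supernet: 57.121.140.0/25


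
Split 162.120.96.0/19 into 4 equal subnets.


New prefix = 19 + 2 = 21
Each subnet has 2048 addresses
  162.120.96.0/21
  162.120.104.0/21
  162.120.112.0/21
  162.120.120.0/21
Subnets: 162.120.96.0/21, 162.120.104.0/21, 162.120.112.0/21, 162.120.120.0/21


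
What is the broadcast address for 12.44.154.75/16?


Network: 12.44.0.0/16
Host bits = 16
Set all host bits to 1:
Broadcast: 12.44.255.255


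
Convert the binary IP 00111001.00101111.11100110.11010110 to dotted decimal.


00111001 = 57
00101111 = 47
11100110 = 230
11010110 = 214
IP: 57.47.230.214


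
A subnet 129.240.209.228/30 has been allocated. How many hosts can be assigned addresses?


Host bits = 32 - 30 = 2
Total addresses = 2^2 = 4
Usable = total - 2 (network and broadcast)
Usable hosts: 2


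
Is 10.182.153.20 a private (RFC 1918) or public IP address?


RFC 1918 private ranges:
  10.0.0.0/8 (10.0.0.0 - 10.255.255.255)
  172.16.0.0/12 (172.16.0.0 - 172.31.255.255)
  192.168.0.0/16 (192.168.0.0 - 192.168.255.255)
Private (in 10.0.0.0/8)


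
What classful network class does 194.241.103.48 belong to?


First octet: 194
Binary: 11000010
110xxxxx -> Class C (192-223)
Class C, default mask 255.255.255.0 (/24)


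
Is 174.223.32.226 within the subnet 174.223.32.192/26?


Subnet network: 174.223.32.192
Test IP AND mask: 174.223.32.192
Yes, 174.223.32.226 is in 174.223.32.192/26


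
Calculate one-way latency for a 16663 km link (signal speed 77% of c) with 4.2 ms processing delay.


Speed = 0.77 * 3e5 km/s = 231000 km/s
Propagation delay = 16663 / 231000 = 0.0721 s = 72.1342 ms
Processing delay = 4.2 ms
Total one-way latency = 76.3342 ms


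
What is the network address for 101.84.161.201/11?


IP:   01100101.01010100.10100001.11001001
Mask: 11111111.11100000.00000000.00000000
AND operation:
Net:  01100101.01000000.00000000.00000000
Network: 101.64.0.0/11


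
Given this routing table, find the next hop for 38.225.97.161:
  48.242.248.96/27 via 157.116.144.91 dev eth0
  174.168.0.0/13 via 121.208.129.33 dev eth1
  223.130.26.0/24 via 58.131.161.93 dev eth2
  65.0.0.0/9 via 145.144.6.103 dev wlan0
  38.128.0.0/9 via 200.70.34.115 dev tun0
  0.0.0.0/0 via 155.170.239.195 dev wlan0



Longest prefix match for 38.225.97.161:
  /27 48.242.248.96: no
  /13 174.168.0.0: no
  /24 223.130.26.0: no
  /9 65.0.0.0: no
  /9 38.128.0.0: MATCH
  /0 0.0.0.0: MATCH
Selected: next-hop 200.70.34.115 via tun0 (matched /9)


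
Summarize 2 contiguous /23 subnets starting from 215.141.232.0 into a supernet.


Original prefix: /23
Number of subnets: 2 = 2^1
New prefix = 23 - 1 = 22
Supernet: 215.141.232.0/22


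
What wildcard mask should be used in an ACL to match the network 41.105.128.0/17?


Subnet mask: 255.255.128.0
Wildcard = 255.255.255.255 - subnet mask
255 - 255 = 0
255 - 255 = 0
255 - 128 = 127
255 - 0 = 255
Wildcard: 0.0.127.255


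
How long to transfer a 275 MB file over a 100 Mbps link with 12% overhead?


Effective throughput = 100 * (1 - 12/100) = 88 Mbps
File size in Mb = 275 * 8 = 2200 Mb
Time = 2200 / 88
Time = 25 seconds


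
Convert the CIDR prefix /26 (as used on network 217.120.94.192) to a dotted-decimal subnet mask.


/26 means 26 network bits, 6 host bits
Binary: 11111111111111111111111111000000
Mask: 255.255.255.192


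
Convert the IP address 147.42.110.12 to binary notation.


147 = 10010011
42 = 00101010
110 = 01101110
12 = 00001100
Binary: 10010011.00101010.01101110.00001100


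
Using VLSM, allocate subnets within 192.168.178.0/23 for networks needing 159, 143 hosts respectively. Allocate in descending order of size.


159 hosts -> /24 (254 usable): 192.168.178.0/24
143 hosts -> /24 (254 usable): 192.168.179.0/24
Allocation: 192.168.178.0/24 (159 hosts, 254 usable); 192.168.179.0/24 (143 hosts, 254 usable)


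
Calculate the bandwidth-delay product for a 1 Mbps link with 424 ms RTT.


BDP = bandwidth * RTT
= 1 Mbps * 424 ms
= 1 * 1e6 * 424 / 1000 bits
= 424000 bits
= 53000 bytes
= 51.7578 KB
BDP = 424000 bits (53000 bytes)


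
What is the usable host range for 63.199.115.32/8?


Network: 63.0.0.0
Broadcast: 63.255.255.255
First usable = network + 1
Last usable = broadcast - 1
Range: 63.0.0.1 to 63.255.255.254


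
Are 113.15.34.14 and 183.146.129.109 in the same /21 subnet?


Mask: 255.255.248.0
113.15.34.14 AND mask = 113.15.32.0
183.146.129.109 AND mask = 183.146.128.0
No, different subnets (113.15.32.0 vs 183.146.128.0)


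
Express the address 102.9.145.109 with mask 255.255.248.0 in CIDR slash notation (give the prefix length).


Binary: 11111111.11111111.11111000.00000000
Count leading 1s
Prefix: /21


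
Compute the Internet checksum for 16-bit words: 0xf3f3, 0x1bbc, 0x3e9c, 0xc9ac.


Sum all words (with carry folding):
+ 0xf3f3 = 0xf3f3
+ 0x1bbc = 0x0fb0
+ 0x3e9c = 0x4e4c
+ 0xc9ac = 0x17f9
One's complement: ~0x17f9
Checksum = 0xe806


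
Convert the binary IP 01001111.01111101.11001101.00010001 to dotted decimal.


01001111 = 79
01111101 = 125
11001101 = 205
00010001 = 17
IP: 79.125.205.17


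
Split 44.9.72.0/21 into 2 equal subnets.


New prefix = 21 + 1 = 22
Each subnet has 1024 addresses
  44.9.72.0/22
  44.9.76.0/22
Subnets: 44.9.72.0/22, 44.9.76.0/22


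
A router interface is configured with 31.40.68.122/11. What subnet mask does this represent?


/11 means 11 network bits, 21 host bits
Binary: 11111111111000000000000000000000
Mask: 255.224.0.0


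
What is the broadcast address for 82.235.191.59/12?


Network: 82.224.0.0/12
Host bits = 20
Set all host bits to 1:
Broadcast: 82.239.255.255


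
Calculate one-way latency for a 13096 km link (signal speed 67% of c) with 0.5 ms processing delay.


Speed = 0.67 * 3e5 km/s = 201000 km/s
Propagation delay = 13096 / 201000 = 0.0652 s = 65.1542 ms
Processing delay = 0.5 ms
Total one-way latency = 65.6542 ms


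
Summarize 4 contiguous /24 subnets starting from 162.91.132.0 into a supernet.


Original prefix: /24
Number of subnets: 4 = 2^2
New prefix = 24 - 2 = 22
Supernet: 162.91.132.0/22


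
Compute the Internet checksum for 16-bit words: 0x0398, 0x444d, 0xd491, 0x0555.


Sum all words (with carry folding):
+ 0x0398 = 0x0398
+ 0x444d = 0x47e5
+ 0xd491 = 0x1c77
+ 0x0555 = 0x21cc
One's complement: ~0x21cc
Checksum = 0xde33


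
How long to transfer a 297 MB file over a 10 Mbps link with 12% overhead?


Effective throughput = 10 * (1 - 12/100) = 8.8 Mbps
File size in Mb = 297 * 8 = 2376 Mb
Time = 2376 / 8.8
Time = 270 seconds


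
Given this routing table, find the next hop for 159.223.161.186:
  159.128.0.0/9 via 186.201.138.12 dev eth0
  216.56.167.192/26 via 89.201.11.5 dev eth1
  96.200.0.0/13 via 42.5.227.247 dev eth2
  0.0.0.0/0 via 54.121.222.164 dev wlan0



Longest prefix match for 159.223.161.186:
  /9 159.128.0.0: MATCH
  /26 216.56.167.192: no
  /13 96.200.0.0: no
  /0 0.0.0.0: MATCH
Selected: next-hop 186.201.138.12 via eth0 (matched /9)


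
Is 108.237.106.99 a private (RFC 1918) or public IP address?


RFC 1918 private ranges:
  10.0.0.0/8 (10.0.0.0 - 10.255.255.255)
  172.16.0.0/12 (172.16.0.0 - 172.31.255.255)
  192.168.0.0/16 (192.168.0.0 - 192.168.255.255)
Public (not in any RFC 1918 range)


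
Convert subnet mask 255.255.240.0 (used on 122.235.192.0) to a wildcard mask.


Subnet mask: 255.255.240.0
Wildcard = 255.255.255.255 - subnet mask
255 - 255 = 0
255 - 255 = 0
255 - 240 = 15
255 - 0 = 255
Wildcard: 0.0.15.255


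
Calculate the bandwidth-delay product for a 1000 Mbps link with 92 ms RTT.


BDP = bandwidth * RTT
= 1000 Mbps * 92 ms
= 1000 * 1e6 * 92 / 1000 bits
= 92000000 bits
= 11500000 bytes
= 11230.4688 KB
BDP = 92000000 bits (11500000 bytes)


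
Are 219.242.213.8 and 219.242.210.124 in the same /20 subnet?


Mask: 255.255.240.0
219.242.213.8 AND mask = 219.242.208.0
219.242.210.124 AND mask = 219.242.208.0
Yes, same subnet (219.242.208.0)


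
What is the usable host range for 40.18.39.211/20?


Network: 40.18.32.0
Broadcast: 40.18.47.255
First usable = network + 1
Last usable = broadcast - 1
Range: 40.18.32.1 to 40.18.47.254


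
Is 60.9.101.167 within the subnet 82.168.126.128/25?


Subnet network: 82.168.126.128
Test IP AND mask: 60.9.101.128
No, 60.9.101.167 is not in 82.168.126.128/25


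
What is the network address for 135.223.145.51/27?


IP:   10000111.11011111.10010001.00110011
Mask: 11111111.11111111.11111111.11100000
AND operation:
Net:  10000111.11011111.10010001.00100000
Network: 135.223.145.32/27


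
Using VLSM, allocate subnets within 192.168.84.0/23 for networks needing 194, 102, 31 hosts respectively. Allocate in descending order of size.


194 hosts -> /24 (254 usable): 192.168.84.0/24
102 hosts -> /25 (126 usable): 192.168.85.0/25
31 hosts -> /26 (62 usable): 192.168.85.128/26
Allocation: 192.168.84.0/24 (194 hosts, 254 usable); 192.168.85.0/25 (102 hosts, 126 usable); 192.168.85.128/26 (31 hosts, 62 usable)


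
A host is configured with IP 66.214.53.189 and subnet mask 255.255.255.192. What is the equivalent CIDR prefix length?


Binary: 11111111.11111111.11111111.11000000
Count leading 1s
Prefix: /26


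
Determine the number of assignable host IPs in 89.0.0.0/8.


Host bits = 32 - 8 = 24
Total addresses = 2^24 = 16777216
Usable = total - 2 (network and broadcast)
Usable hosts: 16777214


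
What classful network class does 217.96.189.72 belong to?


First octet: 217
Binary: 11011001
110xxxxx -> Class C (192-223)
Class C, default mask 255.255.255.0 (/24)


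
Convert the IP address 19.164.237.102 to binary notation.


19 = 00010011
164 = 10100100
237 = 11101101
102 = 01100110
Binary: 00010011.10100100.11101101.01100110


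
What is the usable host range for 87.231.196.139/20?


Network: 87.231.192.0
Broadcast: 87.231.207.255
First usable = network + 1
Last usable = broadcast - 1
Range: 87.231.192.1 to 87.231.207.254


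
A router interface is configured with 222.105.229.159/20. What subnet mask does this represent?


/20 means 20 network bits, 12 host bits
Binary: 11111111111111111111000000000000
Mask: 255.255.240.0


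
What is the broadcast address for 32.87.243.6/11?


Network: 32.64.0.0/11
Host bits = 21
Set all host bits to 1:
Broadcast: 32.95.255.255


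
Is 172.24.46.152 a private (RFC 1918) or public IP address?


RFC 1918 private ranges:
  10.0.0.0/8 (10.0.0.0 - 10.255.255.255)
  172.16.0.0/12 (172.16.0.0 - 172.31.255.255)
  192.168.0.0/16 (192.168.0.0 - 192.168.255.255)
Private (in 172.16.0.0/12)


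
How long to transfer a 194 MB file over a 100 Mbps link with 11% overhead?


Effective throughput = 100 * (1 - 11/100) = 89 Mbps
File size in Mb = 194 * 8 = 1552 Mb
Time = 1552 / 89
Time = 17.4382 seconds


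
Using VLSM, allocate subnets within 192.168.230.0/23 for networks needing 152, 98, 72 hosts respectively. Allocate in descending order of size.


152 hosts -> /24 (254 usable): 192.168.230.0/24
98 hosts -> /25 (126 usable): 192.168.231.0/25
72 hosts -> /25 (126 usable): 192.168.231.128/25
Allocation: 192.168.230.0/24 (152 hosts, 254 usable); 192.168.231.0/25 (98 hosts, 126 usable); 192.168.231.128/25 (72 hosts, 126 usable)


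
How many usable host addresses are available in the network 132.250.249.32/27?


Host bits = 32 - 27 = 5
Total addresses = 2^5 = 32
Usable = total - 2 (network and broadcast)
Usable hosts: 30


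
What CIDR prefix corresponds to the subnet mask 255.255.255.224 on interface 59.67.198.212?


Binary: 11111111.11111111.11111111.11100000
Count leading 1s
Prefix: /27


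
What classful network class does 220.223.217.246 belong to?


First octet: 220
Binary: 11011100
110xxxxx -> Class C (192-223)
Class C, default mask 255.255.255.0 (/24)


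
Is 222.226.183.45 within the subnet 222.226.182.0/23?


Subnet network: 222.226.182.0
Test IP AND mask: 222.226.182.0
Yes, 222.226.183.45 is in 222.226.182.0/23


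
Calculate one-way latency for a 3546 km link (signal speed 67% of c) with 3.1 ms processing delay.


Speed = 0.67 * 3e5 km/s = 201000 km/s
Propagation delay = 3546 / 201000 = 0.0176 s = 17.6418 ms
Processing delay = 3.1 ms
Total one-way latency = 20.7418 ms


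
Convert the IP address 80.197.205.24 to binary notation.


80 = 01010000
197 = 11000101
205 = 11001101
24 = 00011000
Binary: 01010000.11000101.11001101.00011000


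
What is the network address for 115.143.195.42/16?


IP:   01110011.10001111.11000011.00101010
Mask: 11111111.11111111.00000000.00000000
AND operation:
Net:  01110011.10001111.00000000.00000000
Network: 115.143.0.0/16


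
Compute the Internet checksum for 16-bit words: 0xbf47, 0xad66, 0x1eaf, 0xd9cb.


Sum all words (with carry folding):
+ 0xbf47 = 0xbf47
+ 0xad66 = 0x6cae
+ 0x1eaf = 0x8b5d
+ 0xd9cb = 0x6529
One's complement: ~0x6529
Checksum = 0x9ad6


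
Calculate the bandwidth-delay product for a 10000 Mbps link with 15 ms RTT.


BDP = bandwidth * RTT
= 10000 Mbps * 15 ms
= 10000 * 1e6 * 15 / 1000 bits
= 150000000 bits
= 18750000 bytes
= 18310.5469 KB
BDP = 150000000 bits (18750000 bytes)


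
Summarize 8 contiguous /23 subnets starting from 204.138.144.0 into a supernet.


Original prefix: /23
Number of subnets: 8 = 2^3
New prefix = 23 - 3 = 20
Supernet: 204.138.144.0/20


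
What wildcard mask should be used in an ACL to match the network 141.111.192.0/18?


Subnet mask: 255.255.192.0
Wildcard = 255.255.255.255 - subnet mask
255 - 255 = 0
255 - 255 = 0
255 - 192 = 63
255 - 0 = 255
Wildcard: 0.0.63.255


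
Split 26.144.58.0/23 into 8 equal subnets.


New prefix = 23 + 3 = 26
Each subnet has 64 addresses
  26.144.58.0/26
  26.144.58.64/26
  26.144.58.128/26
  26.144.58.192/26
  26.144.59.0/26
  26.144.59.64/26
  26.144.59.128/26
  26.144.59.192/26
Subnets: 26.144.58.0/26, 26.144.58.64/26, 26.144.58.128/26, 26.144.58.192/26, 26.144.59.0/26, 26.144.59.64/26, 26.144.59.128/26, 26.144.59.192/26


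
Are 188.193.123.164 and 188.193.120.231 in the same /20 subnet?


Mask: 255.255.240.0
188.193.123.164 AND mask = 188.193.112.0
188.193.120.231 AND mask = 188.193.112.0
Yes, same subnet (188.193.112.0)


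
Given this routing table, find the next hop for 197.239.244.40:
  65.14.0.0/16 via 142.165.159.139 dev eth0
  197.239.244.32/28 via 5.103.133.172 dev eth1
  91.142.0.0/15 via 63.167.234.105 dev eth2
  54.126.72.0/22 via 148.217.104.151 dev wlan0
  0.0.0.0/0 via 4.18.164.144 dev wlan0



Longest prefix match for 197.239.244.40:
  /16 65.14.0.0: no
  /28 197.239.244.32: MATCH
  /15 91.142.0.0: no
  /22 54.126.72.0: no
  /0 0.0.0.0: MATCH
Selected: next-hop 5.103.133.172 via eth1 (matched /28)


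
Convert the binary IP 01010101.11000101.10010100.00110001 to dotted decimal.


01010101 = 85
11000101 = 197
10010100 = 148
00110001 = 49
IP: 85.197.148.49


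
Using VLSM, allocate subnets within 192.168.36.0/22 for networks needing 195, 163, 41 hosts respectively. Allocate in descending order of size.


195 hosts -> /24 (254 usable): 192.168.36.0/24
163 hosts -> /24 (254 usable): 192.168.37.0/24
41 hosts -> /26 (62 usable): 192.168.38.0/26
Allocation: 192.168.36.0/24 (195 hosts, 254 usable); 192.168.37.0/24 (163 hosts, 254 usable); 192.168.38.0/26 (41 hosts, 62 usable)


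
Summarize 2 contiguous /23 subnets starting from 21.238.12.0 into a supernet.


Original prefix: /23
Number of subnets: 2 = 2^1
New prefix = 23 - 1 = 22
Supernet: 21.238.12.0/22


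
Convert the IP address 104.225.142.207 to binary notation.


104 = 01101000
225 = 11100001
142 = 10001110
207 = 11001111
Binary: 01101000.11100001.10001110.11001111


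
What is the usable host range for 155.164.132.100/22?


Network: 155.164.132.0
Broadcast: 155.164.135.255
First usable = network + 1
Last usable = broadcast - 1
Range: 155.164.132.1 to 155.164.135.254


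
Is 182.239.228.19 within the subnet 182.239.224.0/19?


Subnet network: 182.239.224.0
Test IP AND mask: 182.239.224.0
Yes, 182.239.228.19 is in 182.239.224.0/19


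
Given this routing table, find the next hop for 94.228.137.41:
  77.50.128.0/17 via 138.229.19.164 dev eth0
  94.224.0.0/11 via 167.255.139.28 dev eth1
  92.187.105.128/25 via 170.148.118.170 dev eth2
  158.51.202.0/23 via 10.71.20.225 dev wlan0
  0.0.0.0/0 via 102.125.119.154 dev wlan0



Longest prefix match for 94.228.137.41:
  /17 77.50.128.0: no
  /11 94.224.0.0: MATCH
  /25 92.187.105.128: no
  /23 158.51.202.0: no
  /0 0.0.0.0: MATCH
Selected: next-hop 167.255.139.28 via eth1 (matched /11)


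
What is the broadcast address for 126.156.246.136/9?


Network: 126.128.0.0/9
Host bits = 23
Set all host bits to 1:
Broadcast: 126.255.255.255


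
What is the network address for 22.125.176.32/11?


IP:   00010110.01111101.10110000.00100000
Mask: 11111111.11100000.00000000.00000000
AND operation:
Net:  00010110.01100000.00000000.00000000
Network: 22.96.0.0/11


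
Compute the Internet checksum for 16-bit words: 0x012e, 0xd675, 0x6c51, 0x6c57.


Sum all words (with carry folding):
+ 0x012e = 0x012e
+ 0xd675 = 0xd7a3
+ 0x6c51 = 0x43f5
+ 0x6c57 = 0xb04c
One's complement: ~0xb04c
Checksum = 0x4fb3


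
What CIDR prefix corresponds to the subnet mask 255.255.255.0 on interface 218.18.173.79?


Binary: 11111111.11111111.11111111.00000000
Count leading 1s
Prefix: /24


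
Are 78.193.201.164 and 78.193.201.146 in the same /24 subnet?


Mask: 255.255.255.0
78.193.201.164 AND mask = 78.193.201.0
78.193.201.146 AND mask = 78.193.201.0
Yes, same subnet (78.193.201.0)


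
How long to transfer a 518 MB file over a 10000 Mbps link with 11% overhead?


Effective throughput = 10000 * (1 - 11/100) = 8900 Mbps
File size in Mb = 518 * 8 = 4144 Mb
Time = 4144 / 8900
Time = 0.4656 seconds


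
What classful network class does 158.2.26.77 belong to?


First octet: 158
Binary: 10011110
10xxxxxx -> Class B (128-191)
Class B, default mask 255.255.0.0 (/16)


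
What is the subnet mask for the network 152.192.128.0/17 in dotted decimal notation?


/17 means 17 network bits, 15 host bits
Binary: 11111111111111111000000000000000
Mask: 255.255.128.0


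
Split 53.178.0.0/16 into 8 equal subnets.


New prefix = 16 + 3 = 19
Each subnet has 8192 addresses
  53.178.0.0/19
  53.178.32.0/19
  53.178.64.0/19
  53.178.96.0/19
  53.178.128.0/19
  53.178.160.0/19
  53.178.192.0/19
  53.178.224.0/19
Subnets: 53.178.0.0/19, 53.178.32.0/19, 53.178.64.0/19, 53.178.96.0/19, 53.178.128.0/19, 53.178.160.0/19, 53.178.192.0/19, 53.178.224.0/19


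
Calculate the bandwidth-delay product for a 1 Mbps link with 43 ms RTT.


BDP = bandwidth * RTT
= 1 Mbps * 43 ms
= 1 * 1e6 * 43 / 1000 bits
= 43000 bits
= 5375 bytes
= 5.249 KB
BDP = 43000 bits (5375 bytes)


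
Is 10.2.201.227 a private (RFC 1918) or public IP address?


RFC 1918 private ranges:
  10.0.0.0/8 (10.0.0.0 - 10.255.255.255)
  172.16.0.0/12 (172.16.0.0 - 172.31.255.255)
  192.168.0.0/16 (192.168.0.0 - 192.168.255.255)
Private (in 10.0.0.0/8)


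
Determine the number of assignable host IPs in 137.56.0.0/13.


Host bits = 32 - 13 = 19
Total addresses = 2^19 = 524288
Usable = total - 2 (network and broadcast)
Usable hosts: 524286


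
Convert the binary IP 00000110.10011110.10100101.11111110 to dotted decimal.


00000110 = 6
10011110 = 158
10100101 = 165
11111110 = 254
IP: 6.158.165.254


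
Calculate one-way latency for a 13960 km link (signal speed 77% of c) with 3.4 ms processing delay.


Speed = 0.77 * 3e5 km/s = 231000 km/s
Propagation delay = 13960 / 231000 = 0.0604 s = 60.4329 ms
Processing delay = 3.4 ms
Total one-way latency = 63.8329 ms


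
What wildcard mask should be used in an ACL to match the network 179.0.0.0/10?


Subnet mask: 255.192.0.0
Wildcard = 255.255.255.255 - subnet mask
255 - 255 = 0
255 - 192 = 63
255 - 0 = 255
255 - 0 = 255
Wildcard: 0.63.255.255


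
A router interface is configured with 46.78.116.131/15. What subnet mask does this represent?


/15 means 15 network bits, 17 host bits
Binary: 11111111111111100000000000000000
Mask: 255.254.0.0


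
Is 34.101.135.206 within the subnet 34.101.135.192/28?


Subnet network: 34.101.135.192
Test IP AND mask: 34.101.135.192
Yes, 34.101.135.206 is in 34.101.135.192/28


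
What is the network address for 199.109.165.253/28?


IP:   11000111.01101101.10100101.11111101
Mask: 11111111.11111111.11111111.11110000
AND operation:
Net:  11000111.01101101.10100101.11110000
Network: 199.109.165.240/28


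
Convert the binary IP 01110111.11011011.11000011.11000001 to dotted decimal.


01110111 = 119
11011011 = 219
11000011 = 195
11000001 = 193
IP: 119.219.195.193


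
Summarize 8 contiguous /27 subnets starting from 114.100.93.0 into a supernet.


Original prefix: /27
Number of subnets: 8 = 2^3
New prefix = 27 - 3 = 24
Supernet: 114.100.93.0/24


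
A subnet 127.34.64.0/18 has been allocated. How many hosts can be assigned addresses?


Host bits = 32 - 18 = 14
Total addresses = 2^14 = 16384
Usable = total - 2 (network and broadcast)
Usable hosts: 16382


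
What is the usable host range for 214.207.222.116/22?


Network: 214.207.220.0
Broadcast: 214.207.223.255
First usable = network + 1
Last usable = broadcast - 1
Range: 214.207.220.1 to 214.207.223.254


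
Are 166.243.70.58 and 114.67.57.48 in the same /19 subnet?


Mask: 255.255.224.0
166.243.70.58 AND mask = 166.243.64.0
114.67.57.48 AND mask = 114.67.32.0
No, different subnets (166.243.64.0 vs 114.67.32.0)


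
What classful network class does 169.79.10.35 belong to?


First octet: 169
Binary: 10101001
10xxxxxx -> Class B (128-191)
Class B, default mask 255.255.0.0 (/16)


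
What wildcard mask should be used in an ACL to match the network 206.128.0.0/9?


Subnet mask: 255.128.0.0
Wildcard = 255.255.255.255 - subnet mask
255 - 255 = 0
255 - 128 = 127
255 - 0 = 255
255 - 0 = 255
Wildcard: 0.127.255.255


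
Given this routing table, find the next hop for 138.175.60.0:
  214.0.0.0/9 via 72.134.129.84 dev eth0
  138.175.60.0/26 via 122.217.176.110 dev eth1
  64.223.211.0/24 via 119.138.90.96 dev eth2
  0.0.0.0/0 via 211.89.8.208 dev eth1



Longest prefix match for 138.175.60.0:
  /9 214.0.0.0: no
  /26 138.175.60.0: MATCH
  /24 64.223.211.0: no
  /0 0.0.0.0: MATCH
Selected: next-hop 122.217.176.110 via eth1 (matched /26)


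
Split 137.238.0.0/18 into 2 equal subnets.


New prefix = 18 + 1 = 19
Each subnet has 8192 addresses
  137.238.0.0/19
  137.238.32.0/19
Subnets: 137.238.0.0/19, 137.238.32.0/19


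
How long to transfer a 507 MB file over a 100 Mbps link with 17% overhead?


Effective throughput = 100 * (1 - 17/100) = 83 Mbps
File size in Mb = 507 * 8 = 4056 Mb
Time = 4056 / 83
Time = 48.8675 seconds


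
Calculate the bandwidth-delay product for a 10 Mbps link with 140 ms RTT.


BDP = bandwidth * RTT
= 10 Mbps * 140 ms
= 10 * 1e6 * 140 / 1000 bits
= 1400000 bits
= 175000 bytes
= 170.8984 KB
BDP = 1400000 bits (175000 bytes)


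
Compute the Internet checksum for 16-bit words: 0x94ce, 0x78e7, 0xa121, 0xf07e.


Sum all words (with carry folding):
+ 0x94ce = 0x94ce
+ 0x78e7 = 0x0db6
+ 0xa121 = 0xaed7
+ 0xf07e = 0x9f56
One's complement: ~0x9f56
Checksum = 0x60a9


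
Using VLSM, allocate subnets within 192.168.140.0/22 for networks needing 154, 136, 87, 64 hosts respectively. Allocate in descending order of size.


154 hosts -> /24 (254 usable): 192.168.140.0/24
136 hosts -> /24 (254 usable): 192.168.141.0/24
87 hosts -> /25 (126 usable): 192.168.142.0/25
64 hosts -> /25 (126 usable): 192.168.142.128/25
Allocation: 192.168.140.0/24 (154 hosts, 254 usable); 192.168.141.0/24 (136 hosts, 254 usable); 192.168.142.0/25 (87 hosts, 126 usable); 192.168.142.128/25 (64 hosts, 126 usable)


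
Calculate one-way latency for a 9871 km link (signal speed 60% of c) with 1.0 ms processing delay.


Speed = 0.6 * 3e5 km/s = 180000 km/s
Propagation delay = 9871 / 180000 = 0.0548 s = 54.8389 ms
Processing delay = 1.0 ms
Total one-way latency = 55.8389 ms


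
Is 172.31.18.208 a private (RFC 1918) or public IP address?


RFC 1918 private ranges:
  10.0.0.0/8 (10.0.0.0 - 10.255.255.255)
  172.16.0.0/12 (172.16.0.0 - 172.31.255.255)
  192.168.0.0/16 (192.168.0.0 - 192.168.255.255)
Private (in 172.16.0.0/12)


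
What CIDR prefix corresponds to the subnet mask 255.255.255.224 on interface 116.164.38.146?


Binary: 11111111.11111111.11111111.11100000
Count leading 1s
Prefix: /27


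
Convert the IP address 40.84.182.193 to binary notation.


40 = 00101000
84 = 01010100
182 = 10110110
193 = 11000001
Binary: 00101000.01010100.10110110.11000001


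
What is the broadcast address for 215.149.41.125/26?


Network: 215.149.41.64/26
Host bits = 6
Set all host bits to 1:
Broadcast: 215.149.41.127


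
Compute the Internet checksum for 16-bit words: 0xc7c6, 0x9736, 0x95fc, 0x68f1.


Sum all words (with carry folding):
+ 0xc7c6 = 0xc7c6
+ 0x9736 = 0x5efd
+ 0x95fc = 0xf4f9
+ 0x68f1 = 0x5deb
One's complement: ~0x5deb
Checksum = 0xa214


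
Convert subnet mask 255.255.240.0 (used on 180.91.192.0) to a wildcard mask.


Subnet mask: 255.255.240.0
Wildcard = 255.255.255.255 - subnet mask
255 - 255 = 0
255 - 255 = 0
255 - 240 = 15
255 - 0 = 255
Wildcard: 0.0.15.255


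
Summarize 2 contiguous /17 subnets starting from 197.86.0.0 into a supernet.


Original prefix: /17
Number of subnets: 2 = 2^1
New prefix = 17 - 1 = 16
Supernet: 197.86.0.0/16


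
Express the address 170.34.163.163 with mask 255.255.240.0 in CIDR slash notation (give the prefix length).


Binary: 11111111.11111111.11110000.00000000
Count leading 1s
Prefix: /20


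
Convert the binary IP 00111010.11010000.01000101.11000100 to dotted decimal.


00111010 = 58
11010000 = 208
01000101 = 69
11000100 = 196
IP: 58.208.69.196


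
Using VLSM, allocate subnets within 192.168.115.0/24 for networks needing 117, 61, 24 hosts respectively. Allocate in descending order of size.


117 hosts -> /25 (126 usable): 192.168.115.0/25
61 hosts -> /26 (62 usable): 192.168.115.128/26
24 hosts -> /27 (30 usable): 192.168.115.192/27
Allocation: 192.168.115.0/25 (117 hosts, 126 usable); 192.168.115.128/26 (61 hosts, 62 usable); 192.168.115.192/27 (24 hosts, 30 usable)


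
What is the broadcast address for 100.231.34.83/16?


Network: 100.231.0.0/16
Host bits = 16
Set all host bits to 1:
Broadcast: 100.231.255.255


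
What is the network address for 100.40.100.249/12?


IP:   01100100.00101000.01100100.11111001
Mask: 11111111.11110000.00000000.00000000
AND operation:
Net:  01100100.00100000.00000000.00000000
Network: 100.32.0.0/12


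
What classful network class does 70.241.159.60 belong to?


First octet: 70
Binary: 01000110
0xxxxxxx -> Class A (1-126)
Class A, default mask 255.0.0.0 (/8)


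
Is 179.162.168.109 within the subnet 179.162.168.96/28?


Subnet network: 179.162.168.96
Test IP AND mask: 179.162.168.96
Yes, 179.162.168.109 is in 179.162.168.96/28


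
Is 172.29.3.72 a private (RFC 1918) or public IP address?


RFC 1918 private ranges:
  10.0.0.0/8 (10.0.0.0 - 10.255.255.255)
  172.16.0.0/12 (172.16.0.0 - 172.31.255.255)
  192.168.0.0/16 (192.168.0.0 - 192.168.255.255)
Private (in 172.16.0.0/12)


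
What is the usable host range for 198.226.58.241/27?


Network: 198.226.58.224
Broadcast: 198.226.58.255
First usable = network + 1
Last usable = broadcast - 1
Range: 198.226.58.225 to 198.226.58.254


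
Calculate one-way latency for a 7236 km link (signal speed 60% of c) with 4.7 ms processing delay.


Speed = 0.6 * 3e5 km/s = 180000 km/s
Propagation delay = 7236 / 180000 = 0.0402 s = 40.2 ms
Processing delay = 4.7 ms
Total one-way latency = 44.9 ms


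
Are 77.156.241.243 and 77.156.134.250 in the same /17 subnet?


Mask: 255.255.128.0
77.156.241.243 AND mask = 77.156.128.0
77.156.134.250 AND mask = 77.156.128.0
Yes, same subnet (77.156.128.0)


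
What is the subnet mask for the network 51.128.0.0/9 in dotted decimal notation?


/9 means 9 network bits, 23 host bits
Binary: 11111111100000000000000000000000
Mask: 255.128.0.0


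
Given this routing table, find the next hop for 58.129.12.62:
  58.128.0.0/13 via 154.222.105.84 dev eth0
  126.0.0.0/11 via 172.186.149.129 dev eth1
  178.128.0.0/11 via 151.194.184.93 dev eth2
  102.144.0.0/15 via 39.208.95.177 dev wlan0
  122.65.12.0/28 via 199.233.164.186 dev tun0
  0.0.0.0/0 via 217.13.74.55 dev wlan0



Longest prefix match for 58.129.12.62:
  /13 58.128.0.0: MATCH
  /11 126.0.0.0: no
  /11 178.128.0.0: no
  /15 102.144.0.0: no
  /28 122.65.12.0: no
  /0 0.0.0.0: MATCH
Selected: next-hop 154.222.105.84 via eth0 (matched /13)


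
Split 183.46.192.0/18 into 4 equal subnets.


New prefix = 18 + 2 = 20
Each subnet has 4096 addresses
  183.46.192.0/20
  183.46.208.0/20
  183.46.224.0/20
  183.46.240.0/20
Subnets: 183.46.192.0/20, 183.46.208.0/20, 183.46.224.0/20, 183.46.240.0/20


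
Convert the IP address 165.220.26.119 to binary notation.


165 = 10100101
220 = 11011100
26 = 00011010
119 = 01110111
Binary: 10100101.11011100.00011010.01110111


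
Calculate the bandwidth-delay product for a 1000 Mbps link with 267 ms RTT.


BDP = bandwidth * RTT
= 1000 Mbps * 267 ms
= 1000 * 1e6 * 267 / 1000 bits
= 267000000 bits
= 33375000 bytes
= 32592.7734 KB
BDP = 267000000 bits (33375000 bytes)


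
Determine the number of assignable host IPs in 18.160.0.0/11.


Host bits = 32 - 11 = 21
Total addresses = 2^21 = 2097152
Usable = total - 2 (network and broadcast)
Usable hosts: 2097150


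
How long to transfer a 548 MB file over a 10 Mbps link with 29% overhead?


Effective throughput = 10 * (1 - 29/100) = 7.1 Mbps
File size in Mb = 548 * 8 = 4384 Mb
Time = 4384 / 7.1
Time = 617.4648 seconds


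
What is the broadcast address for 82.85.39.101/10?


Network: 82.64.0.0/10
Host bits = 22
Set all host bits to 1:
Broadcast: 82.127.255.255


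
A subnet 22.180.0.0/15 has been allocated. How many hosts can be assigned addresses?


Host bits = 32 - 15 = 17
Total addresses = 2^17 = 131072
Usable = total - 2 (network and broadcast)
Usable hosts: 131070


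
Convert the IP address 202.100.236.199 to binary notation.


202 = 11001010
100 = 01100100
236 = 11101100
199 = 11000111
Binary: 11001010.01100100.11101100.11000111
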